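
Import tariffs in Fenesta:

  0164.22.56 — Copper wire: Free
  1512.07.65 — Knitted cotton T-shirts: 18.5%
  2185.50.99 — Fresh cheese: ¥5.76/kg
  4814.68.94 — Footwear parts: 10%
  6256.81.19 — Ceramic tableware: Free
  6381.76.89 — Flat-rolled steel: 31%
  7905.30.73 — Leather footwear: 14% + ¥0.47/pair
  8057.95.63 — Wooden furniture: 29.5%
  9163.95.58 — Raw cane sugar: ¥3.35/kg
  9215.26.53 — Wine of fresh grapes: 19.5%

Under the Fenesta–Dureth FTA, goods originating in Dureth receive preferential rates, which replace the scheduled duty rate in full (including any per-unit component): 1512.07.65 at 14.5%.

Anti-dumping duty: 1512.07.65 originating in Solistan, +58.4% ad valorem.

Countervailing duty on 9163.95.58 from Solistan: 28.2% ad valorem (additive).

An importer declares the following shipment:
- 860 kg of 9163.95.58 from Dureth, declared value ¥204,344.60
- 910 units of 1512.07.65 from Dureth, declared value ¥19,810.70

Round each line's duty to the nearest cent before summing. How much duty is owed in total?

¥5,753.55

Line 1 (9163.95.58, Dureth, 860 kg, ¥204,344.60):
Base rate for 9163.95.58 is ¥3.35/kg.
Origin Dureth is the FTA partner but 9163.95.58 is not on the preference list; base rate stands.
The additional-duty order on 9163.95.58 targets Solistan, not Dureth; it does not apply.
Duty = 860 × ¥3.35 = ¥2,881.00.
Line 2 (1512.07.65, Dureth, 910 units, ¥19,810.70):
Base rate for 1512.07.65 is 18.5%.
Origin Dureth qualifies under the Fenesta–Dureth agreement and 1512.07.65 is covered: preferential rate 14.5% applies instead.
The additional-duty order on 1512.07.65 targets Solistan, not Dureth; it does not apply.
Duty = ¥19,810.70 × 14.5% = ¥2,872.55.
Total = ¥2,881.00 + ¥2,872.55 = ¥5,753.55.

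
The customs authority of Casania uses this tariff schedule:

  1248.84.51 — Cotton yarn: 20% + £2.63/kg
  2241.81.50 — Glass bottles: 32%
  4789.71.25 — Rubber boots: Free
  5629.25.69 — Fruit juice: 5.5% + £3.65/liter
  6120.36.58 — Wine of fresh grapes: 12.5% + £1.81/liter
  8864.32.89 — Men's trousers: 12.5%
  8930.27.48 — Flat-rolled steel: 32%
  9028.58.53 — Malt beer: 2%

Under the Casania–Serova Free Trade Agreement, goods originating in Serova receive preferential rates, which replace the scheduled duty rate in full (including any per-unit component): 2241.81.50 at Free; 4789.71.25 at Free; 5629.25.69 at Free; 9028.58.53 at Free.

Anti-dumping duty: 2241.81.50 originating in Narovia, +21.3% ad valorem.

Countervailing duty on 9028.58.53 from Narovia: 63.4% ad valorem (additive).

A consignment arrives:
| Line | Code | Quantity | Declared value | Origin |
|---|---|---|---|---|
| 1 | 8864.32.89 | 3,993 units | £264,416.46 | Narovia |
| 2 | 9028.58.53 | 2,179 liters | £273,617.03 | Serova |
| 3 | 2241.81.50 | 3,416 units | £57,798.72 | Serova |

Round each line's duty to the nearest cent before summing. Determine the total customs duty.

Line 1 (8864.32.89, Narovia, 3,993 units, £264,416.46):
Base rate for 8864.32.89 is 12.5%.
Duty = £264,416.46 × 12.5% = £33,052.06.
Line 2 (9028.58.53, Serova, 2,179 liters, £273,617.03):
Base rate for 9028.58.53 is 2%.
Origin Serova qualifies under the Casania–Serova agreement and 9028.58.53 is covered: preferential rate Free applies instead.
The additional-duty order on 9028.58.53 targets Narovia, not Serova; it does not apply.
Duty = £273,617.03 × 0% = £0.00.
Line 3 (2241.81.50, Serova, 3,416 units, £57,798.72):
Base rate for 2241.81.50 is 32%.
Origin Serova qualifies under the Casania–Serova agreement and 2241.81.50 is covered: preferential rate Free applies instead.
The additional-duty order on 2241.81.50 targets Narovia, not Serova; it does not apply.
Duty = £57,798.72 × 0% = £0.00.
Total = £33,052.06 + £0.00 + £0.00 = £33,052.06.

£33,052.06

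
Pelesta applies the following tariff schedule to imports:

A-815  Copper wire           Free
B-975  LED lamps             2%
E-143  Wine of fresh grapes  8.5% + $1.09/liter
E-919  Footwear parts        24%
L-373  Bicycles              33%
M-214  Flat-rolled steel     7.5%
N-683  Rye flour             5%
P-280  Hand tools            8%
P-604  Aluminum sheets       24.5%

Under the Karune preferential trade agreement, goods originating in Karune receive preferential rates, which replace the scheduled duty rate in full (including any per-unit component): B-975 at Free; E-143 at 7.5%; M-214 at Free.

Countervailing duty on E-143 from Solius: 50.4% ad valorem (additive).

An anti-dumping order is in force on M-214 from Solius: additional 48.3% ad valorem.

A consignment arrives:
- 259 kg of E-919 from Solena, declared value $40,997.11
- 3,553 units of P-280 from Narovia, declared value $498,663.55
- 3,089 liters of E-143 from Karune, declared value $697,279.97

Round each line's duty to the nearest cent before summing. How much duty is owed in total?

Line 1 (E-919, Solena, 259 kg, $40,997.11):
Base rate for E-919 is 24%.
Duty = $40,997.11 × 24% = $9,839.31.
Line 2 (P-280, Narovia, 3,553 units, $498,663.55):
Base rate for P-280 is 8%.
Duty = $498,663.55 × 8% = $39,893.08.
Line 3 (E-143, Karune, 3,089 liters, $697,279.97):
Base rate for E-143 is 8.5% + $1.09/liter.
Origin Karune qualifies under the Pelesta–Karune agreement and E-143 is covered: preferential rate 7.5% applies instead.
The additional-duty order on E-143 targets Solius, not Karune; it does not apply.
Duty = $697,279.97 × 7.5% = $52,296.00.
Total = $9,839.31 + $39,893.08 + $52,296.00 = $102,028.39.

$102,028.39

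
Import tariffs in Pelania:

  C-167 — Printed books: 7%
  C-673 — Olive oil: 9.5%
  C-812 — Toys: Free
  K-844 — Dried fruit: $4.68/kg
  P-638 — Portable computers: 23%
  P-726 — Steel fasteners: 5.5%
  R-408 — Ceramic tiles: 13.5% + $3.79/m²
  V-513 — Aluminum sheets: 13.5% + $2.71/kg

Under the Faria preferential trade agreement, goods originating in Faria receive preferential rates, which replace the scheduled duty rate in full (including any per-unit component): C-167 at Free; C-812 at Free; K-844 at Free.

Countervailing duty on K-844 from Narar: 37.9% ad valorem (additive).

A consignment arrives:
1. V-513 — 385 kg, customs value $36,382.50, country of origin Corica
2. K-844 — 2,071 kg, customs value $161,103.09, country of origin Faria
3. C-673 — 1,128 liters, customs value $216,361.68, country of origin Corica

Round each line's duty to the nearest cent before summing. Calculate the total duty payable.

Line 1 (V-513, Corica, 385 kg, $36,382.50):
Base rate for V-513 is 13.5% + $2.71/kg.
Duty = $36,382.50 × 13.5% + 385 × $2.71 = $5,954.99.
Line 2 (K-844, Faria, 2,071 kg, $161,103.09):
Base rate for K-844 is $4.68/kg.
Origin Faria qualifies under the Pelania–Faria agreement and K-844 is covered: preferential rate Free applies instead.
The additional-duty order on K-844 targets Narar, not Faria; it does not apply.
Duty = $161,103.09 × 0% = $0.00.
Line 3 (C-673, Corica, 1,128 liters, $216,361.68):
Base rate for C-673 is 9.5%.
Duty = $216,361.68 × 9.5% = $20,554.36.
Total = $5,954.99 + $0.00 + $20,554.36 = $26,509.35.

$26,509.35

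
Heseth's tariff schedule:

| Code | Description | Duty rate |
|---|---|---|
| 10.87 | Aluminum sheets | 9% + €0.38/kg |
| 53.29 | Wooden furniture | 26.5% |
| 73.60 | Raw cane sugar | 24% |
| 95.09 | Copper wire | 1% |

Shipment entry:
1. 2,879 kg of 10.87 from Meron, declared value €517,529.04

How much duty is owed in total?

€47,671.63

Line 1 (10.87, Meron, 2,879 kg, €517,529.04):
Base rate for 10.87 is 9% + €0.38/kg.
Duty = €517,529.04 × 9% + 2,879 × €0.38 = €47,671.63.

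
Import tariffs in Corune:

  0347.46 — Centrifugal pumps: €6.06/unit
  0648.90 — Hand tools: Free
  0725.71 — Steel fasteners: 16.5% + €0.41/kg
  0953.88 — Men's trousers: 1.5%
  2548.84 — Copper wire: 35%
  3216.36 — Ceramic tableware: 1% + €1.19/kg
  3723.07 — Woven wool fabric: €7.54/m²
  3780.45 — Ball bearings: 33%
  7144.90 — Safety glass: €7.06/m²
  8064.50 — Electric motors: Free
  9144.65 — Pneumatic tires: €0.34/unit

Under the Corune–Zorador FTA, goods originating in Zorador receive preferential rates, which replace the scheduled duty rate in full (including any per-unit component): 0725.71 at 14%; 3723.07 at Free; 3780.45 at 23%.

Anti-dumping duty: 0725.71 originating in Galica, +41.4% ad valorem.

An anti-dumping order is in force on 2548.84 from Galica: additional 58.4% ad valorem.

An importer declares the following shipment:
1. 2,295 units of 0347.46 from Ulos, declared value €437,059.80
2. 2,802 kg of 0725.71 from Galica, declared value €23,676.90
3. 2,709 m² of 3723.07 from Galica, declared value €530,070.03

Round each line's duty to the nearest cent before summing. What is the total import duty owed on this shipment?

Line 1 (0347.46, Ulos, 2,295 units, €437,059.80):
Base rate for 0347.46 is €6.06/unit.
Duty = 2,295 × €6.06 = €13,907.70.
Line 2 (0725.71, Galica, 2,802 kg, €23,676.90):
Base rate for 0725.71 is 16.5% + €0.41/kg.
0725.71 has an FTA preferential rate, but origin Galica is not Zorador; base rate stands.
Additional duty on 0725.71 from Galica: +41.4%. Applied ad valorem rate: 16.5% + 41.4% = 57.9%.
Duty = €23,676.90 × 57.9% + 2,802 × €0.41 = €14,857.75.
Line 3 (3723.07, Galica, 2,709 m², €530,070.03):
Base rate for 3723.07 is €7.54/m².
3723.07 has an FTA preferential rate, but origin Galica is not Zorador; base rate stands.
Duty = 2,709 × €7.54 = €20,425.86.
Total = €13,907.70 + €14,857.75 + €20,425.86 = €49,191.31.

€49,191.31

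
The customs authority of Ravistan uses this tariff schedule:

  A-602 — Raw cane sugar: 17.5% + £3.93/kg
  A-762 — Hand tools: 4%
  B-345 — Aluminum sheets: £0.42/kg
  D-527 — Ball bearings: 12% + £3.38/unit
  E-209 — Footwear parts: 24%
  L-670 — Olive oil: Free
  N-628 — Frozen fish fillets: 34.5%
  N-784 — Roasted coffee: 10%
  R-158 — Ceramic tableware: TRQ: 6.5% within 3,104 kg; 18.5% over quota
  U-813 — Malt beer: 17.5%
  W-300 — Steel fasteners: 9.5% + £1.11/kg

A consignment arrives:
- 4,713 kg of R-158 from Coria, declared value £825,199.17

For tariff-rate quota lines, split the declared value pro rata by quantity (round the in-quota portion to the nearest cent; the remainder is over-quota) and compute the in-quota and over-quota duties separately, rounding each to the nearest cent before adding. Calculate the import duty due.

£87,444.32

Line 1 (R-158, Coria, 4,713 kg, £825,199.17):
Code R-158 is under a tariff-rate quota (threshold 3,104 kg). In-quota: 3,104 kg at 6.5%; over-quota: 1,609 kg at 18.5%.
Pro-rata value split: in-quota = £825,199.17 × 3,104/4,713 = £543,479.36; over-quota = £825,199.17 − £543,479.36 = £281,719.81.
In-quota duty = £543,479.36 × 6.5% = £35,326.16. Over-quota duty = £281,719.81 × 18.5% = £52,118.16.
Line duty = £35,326.16 + £52,118.16 = £87,444.32.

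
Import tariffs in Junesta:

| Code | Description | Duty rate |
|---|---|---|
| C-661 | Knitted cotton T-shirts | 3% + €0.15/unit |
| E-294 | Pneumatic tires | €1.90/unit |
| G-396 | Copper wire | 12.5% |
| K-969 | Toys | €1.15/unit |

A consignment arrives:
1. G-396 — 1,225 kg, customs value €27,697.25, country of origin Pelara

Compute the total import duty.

€3,462.16

Line 1 (G-396, Pelara, 1,225 kg, €27,697.25):
Base rate for G-396 is 12.5%.
Duty = €27,697.25 × 12.5% = €3,462.16.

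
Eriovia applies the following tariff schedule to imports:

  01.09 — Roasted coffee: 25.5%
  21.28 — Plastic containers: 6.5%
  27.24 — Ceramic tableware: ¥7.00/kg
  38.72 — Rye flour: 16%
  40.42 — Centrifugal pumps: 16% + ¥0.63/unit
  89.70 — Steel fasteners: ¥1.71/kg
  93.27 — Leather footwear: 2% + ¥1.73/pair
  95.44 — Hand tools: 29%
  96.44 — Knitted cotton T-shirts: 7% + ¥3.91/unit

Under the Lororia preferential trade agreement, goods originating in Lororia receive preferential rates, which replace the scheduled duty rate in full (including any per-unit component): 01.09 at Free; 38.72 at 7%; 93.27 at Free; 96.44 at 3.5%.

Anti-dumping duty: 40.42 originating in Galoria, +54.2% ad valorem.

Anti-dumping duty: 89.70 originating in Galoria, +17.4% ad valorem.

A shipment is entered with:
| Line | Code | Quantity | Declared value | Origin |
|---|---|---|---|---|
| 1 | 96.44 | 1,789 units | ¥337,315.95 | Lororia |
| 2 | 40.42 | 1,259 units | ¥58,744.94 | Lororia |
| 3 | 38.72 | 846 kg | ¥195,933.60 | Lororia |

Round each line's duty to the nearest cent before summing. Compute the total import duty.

¥35,713.77

Line 1 (96.44, Lororia, 1,789 units, ¥337,315.95):
Base rate for 96.44 is 7% + ¥3.91/unit.
Origin Lororia qualifies under the Eriovia–Lororia agreement and 96.44 is covered: preferential rate 3.5% applies instead.
Duty = ¥337,315.95 × 3.5% = ¥11,806.06.
Line 2 (40.42, Lororia, 1,259 units, ¥58,744.94):
Base rate for 40.42 is 16% + ¥0.63/unit.
Origin Lororia is the FTA partner but 40.42 is not on the preference list; base rate stands.
The additional-duty order on 40.42 targets Galoria, not Lororia; it does not apply.
Duty = ¥58,744.94 × 16% + 1,259 × ¥0.63 = ¥10,192.36.
Line 3 (38.72, Lororia, 846 kg, ¥195,933.60):
Base rate for 38.72 is 16%.
Origin Lororia qualifies under the Eriovia–Lororia agreement and 38.72 is covered: preferential rate 7% applies instead.
Duty = ¥195,933.60 × 7% = ¥13,715.35.
Total = ¥11,806.06 + ¥10,192.36 + ¥13,715.35 = ¥35,713.77.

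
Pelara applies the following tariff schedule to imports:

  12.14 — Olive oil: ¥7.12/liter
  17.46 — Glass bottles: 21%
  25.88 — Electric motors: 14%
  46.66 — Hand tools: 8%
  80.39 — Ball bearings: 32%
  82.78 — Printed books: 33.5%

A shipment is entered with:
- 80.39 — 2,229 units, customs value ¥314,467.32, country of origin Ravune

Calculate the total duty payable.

Line 1 (80.39, Ravune, 2,229 units, ¥314,467.32):
Base rate for 80.39 is 32%.
Duty = ¥314,467.32 × 32% = ¥100,629.54.

¥100,629.54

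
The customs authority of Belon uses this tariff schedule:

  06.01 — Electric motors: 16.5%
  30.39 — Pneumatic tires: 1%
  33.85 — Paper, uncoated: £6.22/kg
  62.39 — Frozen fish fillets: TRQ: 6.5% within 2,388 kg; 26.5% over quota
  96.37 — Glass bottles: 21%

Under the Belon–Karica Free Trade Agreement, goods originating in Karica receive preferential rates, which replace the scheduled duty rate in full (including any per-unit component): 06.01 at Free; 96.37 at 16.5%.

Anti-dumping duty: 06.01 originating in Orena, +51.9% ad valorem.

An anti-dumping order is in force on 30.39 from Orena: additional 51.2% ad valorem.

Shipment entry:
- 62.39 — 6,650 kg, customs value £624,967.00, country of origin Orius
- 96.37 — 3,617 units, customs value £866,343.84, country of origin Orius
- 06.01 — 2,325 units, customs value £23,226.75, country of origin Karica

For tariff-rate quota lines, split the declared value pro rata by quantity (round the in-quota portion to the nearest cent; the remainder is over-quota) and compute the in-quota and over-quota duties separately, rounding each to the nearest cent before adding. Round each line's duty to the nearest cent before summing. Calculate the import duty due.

Line 1 (62.39, Orius, 6,650 kg, £624,967.00):
Code 62.39 is under a tariff-rate quota (threshold 2,388 kg). In-quota: 2,388 kg at 6.5%; over-quota: 4,262 kg at 26.5%.
Pro-rata value split: in-quota = £624,967.00 × 2,388/6,650 = £224,424.24; over-quota = £624,967.00 − £224,424.24 = £400,542.76.
In-quota duty = £224,424.24 × 6.5% = £14,587.58. Over-quota duty = £400,542.76 × 26.5% = £106,143.83.
Line duty = £14,587.58 + £106,143.83 = £120,731.41.
Line 2 (96.37, Orius, 3,617 units, £866,343.84):
Base rate for 96.37 is 21%.
96.37 has an FTA preferential rate, but origin Orius is not Karica; base rate stands.
Duty = £866,343.84 × 21% = £181,932.21.
Line 3 (06.01, Karica, 2,325 units, £23,226.75):
Base rate for 06.01 is 16.5%.
Origin Karica qualifies under the Belon–Karica agreement and 06.01 is covered: preferential rate Free applies instead.
The additional-duty order on 06.01 targets Orena, not Karica; it does not apply.
Duty = £23,226.75 × 0% = £0.00.
Total = £120,731.41 + £181,932.21 + £0.00 = £302,663.62.

£302,663.62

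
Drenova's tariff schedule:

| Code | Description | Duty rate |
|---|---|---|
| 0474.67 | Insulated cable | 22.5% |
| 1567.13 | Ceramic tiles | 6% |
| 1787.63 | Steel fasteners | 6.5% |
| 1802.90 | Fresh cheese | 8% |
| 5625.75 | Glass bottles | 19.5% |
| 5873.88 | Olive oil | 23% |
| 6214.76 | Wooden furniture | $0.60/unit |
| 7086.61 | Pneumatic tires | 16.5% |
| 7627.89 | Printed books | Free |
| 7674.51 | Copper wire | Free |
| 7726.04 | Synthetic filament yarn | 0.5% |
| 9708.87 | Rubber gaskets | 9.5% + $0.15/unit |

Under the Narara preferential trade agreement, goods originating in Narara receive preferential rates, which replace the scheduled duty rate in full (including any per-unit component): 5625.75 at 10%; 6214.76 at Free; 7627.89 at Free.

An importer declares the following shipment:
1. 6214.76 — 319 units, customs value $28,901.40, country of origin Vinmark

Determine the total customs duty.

$191.40

Line 1 (6214.76, Vinmark, 319 units, $28,901.40):
Base rate for 6214.76 is $0.60/unit.
6214.76 has an FTA preferential rate, but origin Vinmark is not Narara; base rate stands.
Duty = 319 × $0.60 = $191.40.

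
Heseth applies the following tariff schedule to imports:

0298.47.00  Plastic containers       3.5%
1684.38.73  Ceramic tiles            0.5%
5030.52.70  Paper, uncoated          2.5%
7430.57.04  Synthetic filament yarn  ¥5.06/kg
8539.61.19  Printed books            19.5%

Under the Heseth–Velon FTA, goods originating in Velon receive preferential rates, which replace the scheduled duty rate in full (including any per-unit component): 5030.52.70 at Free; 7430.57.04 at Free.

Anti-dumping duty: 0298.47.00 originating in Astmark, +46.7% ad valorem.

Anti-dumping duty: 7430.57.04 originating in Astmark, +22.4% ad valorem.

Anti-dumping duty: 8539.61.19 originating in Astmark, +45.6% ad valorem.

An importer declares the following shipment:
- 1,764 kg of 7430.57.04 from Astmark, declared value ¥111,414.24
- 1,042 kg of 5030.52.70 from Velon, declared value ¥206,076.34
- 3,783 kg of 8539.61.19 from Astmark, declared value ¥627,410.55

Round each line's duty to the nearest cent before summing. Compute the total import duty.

Line 1 (7430.57.04, Astmark, 1,764 kg, ¥111,414.24):
Base rate for 7430.57.04 is ¥5.06/kg.
7430.57.04 has an FTA preferential rate, but origin Astmark is not Velon; base rate stands.
Additional duty on 7430.57.04 from Astmark: +22.4% ad valorem. Applied ad valorem rate = 22.4%.
Duty = ¥111,414.24 × 22.4% + 1,764 × ¥5.06 = ¥33,882.63.
Line 2 (5030.52.70, Velon, 1,042 kg, ¥206,076.34):
Base rate for 5030.52.70 is 2.5%.
Origin Velon qualifies under the Heseth–Velon agreement and 5030.52.70 is covered: preferential rate Free applies instead.
Duty = ¥206,076.34 × 0% = ¥0.00.
Line 3 (8539.61.19, Astmark, 3,783 kg, ¥627,410.55):
Base rate for 8539.61.19 is 19.5%.
Additional duty on 8539.61.19 from Astmark: +45.6%. Applied ad valorem rate: 19.5% + 45.6% = 65.1%.
Duty = ¥627,410.55 × 65.1% = ¥408,444.27.
Total = ¥33,882.63 + ¥0.00 + ¥408,444.27 = ¥442,326.90.

¥442,326.90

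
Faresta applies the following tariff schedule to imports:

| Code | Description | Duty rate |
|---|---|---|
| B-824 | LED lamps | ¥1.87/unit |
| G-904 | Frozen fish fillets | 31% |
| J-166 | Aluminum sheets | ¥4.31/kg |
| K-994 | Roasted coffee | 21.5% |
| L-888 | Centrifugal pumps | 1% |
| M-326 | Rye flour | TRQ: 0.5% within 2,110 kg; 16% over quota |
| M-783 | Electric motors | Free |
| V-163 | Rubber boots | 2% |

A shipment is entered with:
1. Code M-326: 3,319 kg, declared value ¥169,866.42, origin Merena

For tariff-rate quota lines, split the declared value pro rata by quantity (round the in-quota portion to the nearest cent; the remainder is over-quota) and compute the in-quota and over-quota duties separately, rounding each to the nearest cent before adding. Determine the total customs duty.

Line 1 (M-326, Merena, 3,319 kg, ¥169,866.42):
Code M-326 is under a tariff-rate quota (threshold 2,110 kg). In-quota: 2,110 kg at 0.5%; over-quota: 1,209 kg at 16%.
Pro-rata value split: in-quota = ¥169,866.42 × 2,110/3,319 = ¥107,989.80; over-quota = ¥169,866.42 − ¥107,989.80 = ¥61,876.62.
In-quota duty = ¥107,989.80 × 0.5% = ¥539.95. Over-quota duty = ¥61,876.62 × 16% = ¥9,900.26.
Line duty = ¥539.95 + ¥9,900.26 = ¥10,440.21.

¥10,440.21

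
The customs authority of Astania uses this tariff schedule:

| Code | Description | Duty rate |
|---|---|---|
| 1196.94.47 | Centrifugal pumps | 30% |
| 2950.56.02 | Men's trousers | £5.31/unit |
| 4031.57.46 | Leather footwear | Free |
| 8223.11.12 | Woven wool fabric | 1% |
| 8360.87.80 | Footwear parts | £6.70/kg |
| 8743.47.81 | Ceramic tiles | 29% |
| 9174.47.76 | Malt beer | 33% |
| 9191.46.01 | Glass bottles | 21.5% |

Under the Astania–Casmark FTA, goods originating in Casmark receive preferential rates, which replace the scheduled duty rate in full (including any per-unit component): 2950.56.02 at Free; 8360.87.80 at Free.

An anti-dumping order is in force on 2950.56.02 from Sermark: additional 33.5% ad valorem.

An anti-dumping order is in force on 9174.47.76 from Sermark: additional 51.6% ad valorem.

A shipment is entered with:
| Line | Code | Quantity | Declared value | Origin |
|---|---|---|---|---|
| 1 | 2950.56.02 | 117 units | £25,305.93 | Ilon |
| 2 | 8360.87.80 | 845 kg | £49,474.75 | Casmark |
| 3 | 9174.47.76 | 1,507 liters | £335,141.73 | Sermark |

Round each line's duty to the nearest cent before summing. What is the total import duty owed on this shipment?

Line 1 (2950.56.02, Ilon, 117 units, £25,305.93):
Base rate for 2950.56.02 is £5.31/unit.
2950.56.02 has an FTA preferential rate, but origin Ilon is not Casmark; base rate stands.
The additional-duty order on 2950.56.02 targets Sermark, not Ilon; it does not apply.
Duty = 117 × £5.31 = £621.27.
Line 2 (8360.87.80, Casmark, 845 kg, £49,474.75):
Base rate for 8360.87.80 is £6.70/kg.
Origin Casmark qualifies under the Astania–Casmark agreement and 8360.87.80 is covered: preferential rate Free applies instead.
Duty = £49,474.75 × 0% = £0.00.
Line 3 (9174.47.76, Sermark, 1,507 liters, £335,141.73):
Base rate for 9174.47.76 is 33%.
Additional duty on 9174.47.76 from Sermark: +51.6%. Applied ad valorem rate: 33% + 51.6% = 84.6%.
Duty = £335,141.73 × 84.6% = £283,529.90.
Total = £621.27 + £0.00 + £283,529.90 = £284,151.17.

£284,151.17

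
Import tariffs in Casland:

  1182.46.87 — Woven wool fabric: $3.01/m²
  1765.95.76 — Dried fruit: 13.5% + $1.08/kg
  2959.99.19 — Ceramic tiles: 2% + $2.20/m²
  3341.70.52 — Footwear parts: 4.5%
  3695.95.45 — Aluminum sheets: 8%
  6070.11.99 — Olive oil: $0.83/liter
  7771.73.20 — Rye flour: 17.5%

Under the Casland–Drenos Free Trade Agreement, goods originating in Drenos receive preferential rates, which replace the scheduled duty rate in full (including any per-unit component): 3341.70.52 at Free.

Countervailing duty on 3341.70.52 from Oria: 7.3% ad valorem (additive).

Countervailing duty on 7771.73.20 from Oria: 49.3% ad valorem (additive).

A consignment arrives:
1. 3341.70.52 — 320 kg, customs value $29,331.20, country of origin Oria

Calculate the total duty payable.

$3,461.08

Line 1 (3341.70.52, Oria, 320 kg, $29,331.20):
Base rate for 3341.70.52 is 4.5%.
3341.70.52 has an FTA preferential rate, but origin Oria is not Drenos; base rate stands.
Additional duty on 3341.70.52 from Oria: +7.3%. Applied ad valorem rate: 4.5% + 7.3% = 11.8%.
Duty = $29,331.20 × 11.8% = $3,461.08.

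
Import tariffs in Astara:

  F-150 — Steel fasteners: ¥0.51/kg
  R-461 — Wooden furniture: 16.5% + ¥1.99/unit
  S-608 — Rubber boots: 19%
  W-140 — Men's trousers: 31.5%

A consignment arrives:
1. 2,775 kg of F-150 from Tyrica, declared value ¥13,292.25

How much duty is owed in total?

¥1,415.25

Line 1 (F-150, Tyrica, 2,775 kg, ¥13,292.25):
Base rate for F-150 is ¥0.51/kg.
Duty = 2,775 × ¥0.51 = ¥1,415.25.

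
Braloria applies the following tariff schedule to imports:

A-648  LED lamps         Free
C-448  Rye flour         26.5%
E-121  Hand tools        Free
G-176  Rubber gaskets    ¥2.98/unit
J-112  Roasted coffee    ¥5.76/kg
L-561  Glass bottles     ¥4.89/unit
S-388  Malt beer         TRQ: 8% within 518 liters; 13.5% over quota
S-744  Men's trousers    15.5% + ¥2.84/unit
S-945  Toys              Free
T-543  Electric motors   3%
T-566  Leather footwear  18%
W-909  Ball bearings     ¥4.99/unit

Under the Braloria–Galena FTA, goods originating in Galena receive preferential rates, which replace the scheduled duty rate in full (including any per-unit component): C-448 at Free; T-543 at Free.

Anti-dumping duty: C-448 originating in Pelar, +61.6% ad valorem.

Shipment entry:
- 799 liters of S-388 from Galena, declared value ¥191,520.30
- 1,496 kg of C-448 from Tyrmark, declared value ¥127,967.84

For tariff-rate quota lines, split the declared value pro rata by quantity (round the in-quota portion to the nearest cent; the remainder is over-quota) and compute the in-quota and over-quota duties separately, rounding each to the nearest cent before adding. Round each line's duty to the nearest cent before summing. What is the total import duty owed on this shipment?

Line 1 (S-388, Galena, 799 liters, ¥191,520.30):
Code S-388 is under a tariff-rate quota (threshold 518 liters). In-quota: 518 liters at 8%; over-quota: 281 liters at 13.5%.
Pro-rata value split: in-quota = ¥191,520.30 × 518/799 = ¥124,164.60; over-quota = ¥191,520.30 − ¥124,164.60 = ¥67,355.70.
In-quota duty = ¥124,164.60 × 8% = ¥9,933.17. Over-quota duty = ¥67,355.70 × 13.5% = ¥9,093.02.
Line duty = ¥9,933.17 + ¥9,093.02 = ¥19,026.19.
Line 2 (C-448, Tyrmark, 1,496 kg, ¥127,967.84):
Base rate for C-448 is 26.5%.
C-448 has an FTA preferential rate, but origin Tyrmark is not Galena; base rate stands.
The additional-duty order on C-448 targets Pelar, not Tyrmark; it does not apply.
Duty = ¥127,967.84 × 26.5% = ¥33,911.48.
Total = ¥19,026.19 + ¥33,911.48 = ¥52,937.67.

¥52,937.67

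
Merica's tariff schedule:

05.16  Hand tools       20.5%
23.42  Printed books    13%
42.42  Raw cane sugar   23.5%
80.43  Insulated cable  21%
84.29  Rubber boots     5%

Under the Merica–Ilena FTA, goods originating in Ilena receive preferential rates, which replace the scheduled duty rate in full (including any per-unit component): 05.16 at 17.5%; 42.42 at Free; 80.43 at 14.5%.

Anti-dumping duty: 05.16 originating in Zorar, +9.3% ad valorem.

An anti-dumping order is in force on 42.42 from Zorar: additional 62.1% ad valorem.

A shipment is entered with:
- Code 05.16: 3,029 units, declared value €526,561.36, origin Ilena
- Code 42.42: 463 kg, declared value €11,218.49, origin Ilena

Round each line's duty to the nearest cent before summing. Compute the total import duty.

€92,148.24

Line 1 (05.16, Ilena, 3,029 units, €526,561.36):
Base rate for 05.16 is 20.5%.
Origin Ilena qualifies under the Merica–Ilena agreement and 05.16 is covered: preferential rate 17.5% applies instead.
The additional-duty order on 05.16 targets Zorar, not Ilena; it does not apply.
Duty = €526,561.36 × 17.5% = €92,148.24.
Line 2 (42.42, Ilena, 463 kg, €11,218.49):
Base rate for 42.42 is 23.5%.
Origin Ilena qualifies under the Merica–Ilena agreement and 42.42 is covered: preferential rate Free applies instead.
The additional-duty order on 42.42 targets Zorar, not Ilena; it does not apply.
Duty = €11,218.49 × 0% = €0.00.
Total = €92,148.24 + €0.00 = €92,148.24.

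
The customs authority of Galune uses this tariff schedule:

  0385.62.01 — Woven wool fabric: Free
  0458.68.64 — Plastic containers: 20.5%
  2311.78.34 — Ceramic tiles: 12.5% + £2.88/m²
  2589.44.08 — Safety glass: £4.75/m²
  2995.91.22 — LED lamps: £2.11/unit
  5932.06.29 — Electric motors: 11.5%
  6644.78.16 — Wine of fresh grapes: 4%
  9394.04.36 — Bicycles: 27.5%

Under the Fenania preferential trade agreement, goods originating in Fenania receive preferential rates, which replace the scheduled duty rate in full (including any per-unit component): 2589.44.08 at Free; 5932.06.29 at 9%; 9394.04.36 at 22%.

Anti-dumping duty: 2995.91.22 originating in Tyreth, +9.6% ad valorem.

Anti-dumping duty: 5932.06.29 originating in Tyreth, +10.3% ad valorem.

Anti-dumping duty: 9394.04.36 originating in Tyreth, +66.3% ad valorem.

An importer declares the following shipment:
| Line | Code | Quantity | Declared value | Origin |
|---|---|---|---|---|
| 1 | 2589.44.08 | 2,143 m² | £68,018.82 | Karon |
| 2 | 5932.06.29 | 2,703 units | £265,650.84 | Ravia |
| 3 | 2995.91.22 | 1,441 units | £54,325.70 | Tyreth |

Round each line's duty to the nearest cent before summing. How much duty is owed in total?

Line 1 (2589.44.08, Karon, 2,143 m², £68,018.82):
Base rate for 2589.44.08 is £4.75/m².
2589.44.08 has an FTA preferential rate, but origin Karon is not Fenania; base rate stands.
Duty = 2,143 × £4.75 = £10,179.25.
Line 2 (5932.06.29, Ravia, 2,703 units, £265,650.84):
Base rate for 5932.06.29 is 11.5%.
5932.06.29 has an FTA preferential rate, but origin Ravia is not Fenania; base rate stands.
The additional-duty order on 5932.06.29 targets Tyreth, not Ravia; it does not apply.
Duty = £265,650.84 × 11.5% = £30,549.85.
Line 3 (2995.91.22, Tyreth, 1,441 units, £54,325.70):
Base rate for 2995.91.22 is £2.11/unit.
Additional duty on 2995.91.22 from Tyreth: +9.6% ad valorem. Applied ad valorem rate = 9.6%.
Duty = £54,325.70 × 9.6% + 1,441 × £2.11 = £8,255.78.
Total = £10,179.25 + £30,549.85 + £8,255.78 = £48,984.88.

£48,984.88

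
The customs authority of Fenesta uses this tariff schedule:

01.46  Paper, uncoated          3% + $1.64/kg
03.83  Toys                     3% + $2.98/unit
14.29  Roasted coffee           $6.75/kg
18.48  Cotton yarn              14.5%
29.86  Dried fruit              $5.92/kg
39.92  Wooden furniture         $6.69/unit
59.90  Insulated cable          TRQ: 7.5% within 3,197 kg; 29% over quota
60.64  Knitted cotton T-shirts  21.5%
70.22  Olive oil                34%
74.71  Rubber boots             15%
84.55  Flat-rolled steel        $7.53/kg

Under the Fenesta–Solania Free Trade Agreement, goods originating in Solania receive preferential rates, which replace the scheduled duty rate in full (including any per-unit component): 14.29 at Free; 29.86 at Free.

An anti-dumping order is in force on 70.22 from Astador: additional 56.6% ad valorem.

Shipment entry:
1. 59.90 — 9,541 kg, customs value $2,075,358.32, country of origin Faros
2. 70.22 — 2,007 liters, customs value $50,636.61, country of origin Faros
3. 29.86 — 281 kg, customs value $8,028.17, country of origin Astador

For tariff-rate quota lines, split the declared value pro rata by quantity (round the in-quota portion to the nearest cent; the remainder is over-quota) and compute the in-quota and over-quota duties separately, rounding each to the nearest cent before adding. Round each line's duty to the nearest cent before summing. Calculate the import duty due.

$471,220.43

Line 1 (59.90, Faros, 9,541 kg, $2,075,358.32):
Code 59.90 is under a tariff-rate quota (threshold 3,197 kg). In-quota: 3,197 kg at 7.5%; over-quota: 6,344 kg at 29%.
Pro-rata value split: in-quota = $2,075,358.32 × 3,197/9,541 = $695,411.44; over-quota = $2,075,358.32 − $695,411.44 = $1,379,946.88.
In-quota duty = $695,411.44 × 7.5% = $52,155.86. Over-quota duty = $1,379,946.88 × 29% = $400,184.60.
Line duty = $52,155.86 + $400,184.60 = $452,340.46.
Line 2 (70.22, Faros, 2,007 liters, $50,636.61):
Base rate for 70.22 is 34%.
The additional-duty order on 70.22 targets Astador, not Faros; it does not apply.
Duty = $50,636.61 × 34% = $17,216.45.
Line 3 (29.86, Astador, 281 kg, $8,028.17):
Base rate for 29.86 is $5.92/kg.
29.86 has an FTA preferential rate, but origin Astador is not Solania; base rate stands.
Duty = 281 × $5.92 = $1,663.52.
Total = $452,340.46 + $17,216.45 + $1,663.52 = $471,220.43.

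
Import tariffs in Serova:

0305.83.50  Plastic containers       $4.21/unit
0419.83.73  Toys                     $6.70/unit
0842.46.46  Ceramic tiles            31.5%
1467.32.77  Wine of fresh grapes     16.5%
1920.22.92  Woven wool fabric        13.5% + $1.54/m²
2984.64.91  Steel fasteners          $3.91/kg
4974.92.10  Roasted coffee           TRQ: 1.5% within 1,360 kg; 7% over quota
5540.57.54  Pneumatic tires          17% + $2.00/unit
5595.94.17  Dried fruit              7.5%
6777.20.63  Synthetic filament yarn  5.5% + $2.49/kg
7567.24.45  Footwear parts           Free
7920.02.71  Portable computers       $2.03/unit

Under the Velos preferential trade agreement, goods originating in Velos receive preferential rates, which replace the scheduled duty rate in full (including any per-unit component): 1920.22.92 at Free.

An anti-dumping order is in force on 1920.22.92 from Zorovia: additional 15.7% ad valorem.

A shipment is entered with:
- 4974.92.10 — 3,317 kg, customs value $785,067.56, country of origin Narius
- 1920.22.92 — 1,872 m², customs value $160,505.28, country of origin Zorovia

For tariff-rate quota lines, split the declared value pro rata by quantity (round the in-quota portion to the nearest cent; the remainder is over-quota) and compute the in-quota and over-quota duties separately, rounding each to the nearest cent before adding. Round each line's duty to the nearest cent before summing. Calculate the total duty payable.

Line 1 (4974.92.10, Narius, 3,317 kg, $785,067.56):
Code 4974.92.10 is under a tariff-rate quota (threshold 1,360 kg). In-quota: 1,360 kg at 1.5%; over-quota: 1,957 kg at 7%.
Pro-rata value split: in-quota = $785,067.56 × 1,360/3,317 = $321,884.80; over-quota = $785,067.56 − $321,884.80 = $463,182.76.
In-quota duty = $321,884.80 × 1.5% = $4,828.27. Over-quota duty = $463,182.76 × 7% = $32,422.79.
Line duty = $4,828.27 + $32,422.79 = $37,251.06.
Line 2 (1920.22.92, Zorovia, 1,872 m², $160,505.28):
Base rate for 1920.22.92 is 13.5% + $1.54/m².
1920.22.92 has an FTA preferential rate, but origin Zorovia is not Velos; base rate stands.
Additional duty on 1920.22.92 from Zorovia: +15.7%. Applied ad valorem rate: 13.5% + 15.7% = 29.2%.
Duty = $160,505.28 × 29.2% + 1,872 × $1.54 = $49,750.42.
Total = $37,251.06 + $49,750.42 = $87,001.48.

$87,001.48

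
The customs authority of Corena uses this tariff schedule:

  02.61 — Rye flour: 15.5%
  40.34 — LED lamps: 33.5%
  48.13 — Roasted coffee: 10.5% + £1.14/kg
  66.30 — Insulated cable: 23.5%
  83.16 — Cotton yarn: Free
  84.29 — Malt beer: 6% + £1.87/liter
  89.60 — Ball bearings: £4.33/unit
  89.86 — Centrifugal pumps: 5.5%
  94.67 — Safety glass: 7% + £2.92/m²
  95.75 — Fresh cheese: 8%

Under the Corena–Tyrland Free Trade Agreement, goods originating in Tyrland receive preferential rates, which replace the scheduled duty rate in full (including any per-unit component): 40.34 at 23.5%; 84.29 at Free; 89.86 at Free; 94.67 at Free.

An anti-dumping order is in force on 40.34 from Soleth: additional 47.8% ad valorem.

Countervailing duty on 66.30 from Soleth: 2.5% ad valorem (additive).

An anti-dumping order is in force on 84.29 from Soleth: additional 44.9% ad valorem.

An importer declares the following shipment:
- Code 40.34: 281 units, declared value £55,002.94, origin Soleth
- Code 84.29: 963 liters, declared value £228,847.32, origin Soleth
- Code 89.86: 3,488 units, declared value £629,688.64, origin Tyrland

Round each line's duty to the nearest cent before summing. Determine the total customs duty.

Line 1 (40.34, Soleth, 281 units, £55,002.94):
Base rate for 40.34 is 33.5%.
40.34 has an FTA preferential rate, but origin Soleth is not Tyrland; base rate stands.
Additional duty on 40.34 from Soleth: +47.8%. Applied ad valorem rate: 33.5% + 47.8% = 81.3%.
Duty = £55,002.94 × 81.3% = £44,717.39.
Line 2 (84.29, Soleth, 963 liters, £228,847.32):
Base rate for 84.29 is 6% + £1.87/liter.
84.29 has an FTA preferential rate, but origin Soleth is not Tyrland; base rate stands.
Additional duty on 84.29 from Soleth: +44.9%. Applied ad valorem rate: 6% + 44.9% = 50.9%.
Duty = £228,847.32 × 50.9% + 963 × £1.87 = £118,284.10.
Line 3 (89.86, Tyrland, 3,488 units, £629,688.64):
Base rate for 89.86 is 5.5%.
Origin Tyrland qualifies under the Corena–Tyrland agreement and 89.86 is covered: preferential rate Free applies instead.
Duty = £629,688.64 × 0% = £0.00.
Total = £44,717.39 + £118,284.10 + £0.00 = £163,001.49.

£163,001.49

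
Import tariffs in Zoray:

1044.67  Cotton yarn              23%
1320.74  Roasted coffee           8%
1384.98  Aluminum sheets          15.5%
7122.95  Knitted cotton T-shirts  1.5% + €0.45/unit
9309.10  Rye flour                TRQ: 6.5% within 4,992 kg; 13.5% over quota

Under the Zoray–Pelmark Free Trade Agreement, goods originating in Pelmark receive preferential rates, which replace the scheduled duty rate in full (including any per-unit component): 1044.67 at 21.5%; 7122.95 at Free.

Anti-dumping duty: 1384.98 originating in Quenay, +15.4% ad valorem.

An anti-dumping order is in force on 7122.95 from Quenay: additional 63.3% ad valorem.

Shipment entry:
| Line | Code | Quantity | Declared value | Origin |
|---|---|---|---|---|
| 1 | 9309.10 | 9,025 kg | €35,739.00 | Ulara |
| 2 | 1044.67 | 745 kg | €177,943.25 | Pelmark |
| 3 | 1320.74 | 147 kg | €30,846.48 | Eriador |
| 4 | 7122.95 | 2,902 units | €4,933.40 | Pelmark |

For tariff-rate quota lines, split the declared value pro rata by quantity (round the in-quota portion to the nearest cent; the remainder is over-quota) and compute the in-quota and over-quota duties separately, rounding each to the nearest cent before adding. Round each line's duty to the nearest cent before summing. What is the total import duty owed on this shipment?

€44,166.50

Line 1 (9309.10, Ulara, 9,025 kg, €35,739.00):
Code 9309.10 is under a tariff-rate quota (threshold 4,992 kg). In-quota: 4,992 kg at 6.5%; over-quota: 4,033 kg at 13.5%.
Pro-rata value split: in-quota = €35,739.00 × 4,992/9,025 = €19,768.32; over-quota = €35,739.00 − €19,768.32 = €15,970.68.
In-quota duty = €19,768.32 × 6.5% = €1,284.94. Over-quota duty = €15,970.68 × 13.5% = €2,156.04.
Line duty = €1,284.94 + €2,156.04 = €3,440.98.
Line 2 (1044.67, Pelmark, 745 kg, €177,943.25):
Base rate for 1044.67 is 23%.
Origin Pelmark qualifies under the Zoray–Pelmark agreement and 1044.67 is covered: preferential rate 21.5% applies instead.
Duty = €177,943.25 × 21.5% = €38,257.80.
Line 3 (1320.74, Eriador, 147 kg, €30,846.48):
Base rate for 1320.74 is 8%.
Duty = €30,846.48 × 8% = €2,467.72.
Line 4 (7122.95, Pelmark, 2,902 units, €4,933.40):
Base rate for 7122.95 is 1.5% + €0.45/unit.
Origin Pelmark qualifies under the Zoray–Pelmark agreement and 7122.95 is covered: preferential rate Free applies instead.
The additional-duty order on 7122.95 targets Quenay, not Pelmark; it does not apply.
Duty = €4,933.40 × 0% = €0.00.
Total = €3,440.98 + €38,257.80 + €2,467.72 + €0.00 = €44,166.50.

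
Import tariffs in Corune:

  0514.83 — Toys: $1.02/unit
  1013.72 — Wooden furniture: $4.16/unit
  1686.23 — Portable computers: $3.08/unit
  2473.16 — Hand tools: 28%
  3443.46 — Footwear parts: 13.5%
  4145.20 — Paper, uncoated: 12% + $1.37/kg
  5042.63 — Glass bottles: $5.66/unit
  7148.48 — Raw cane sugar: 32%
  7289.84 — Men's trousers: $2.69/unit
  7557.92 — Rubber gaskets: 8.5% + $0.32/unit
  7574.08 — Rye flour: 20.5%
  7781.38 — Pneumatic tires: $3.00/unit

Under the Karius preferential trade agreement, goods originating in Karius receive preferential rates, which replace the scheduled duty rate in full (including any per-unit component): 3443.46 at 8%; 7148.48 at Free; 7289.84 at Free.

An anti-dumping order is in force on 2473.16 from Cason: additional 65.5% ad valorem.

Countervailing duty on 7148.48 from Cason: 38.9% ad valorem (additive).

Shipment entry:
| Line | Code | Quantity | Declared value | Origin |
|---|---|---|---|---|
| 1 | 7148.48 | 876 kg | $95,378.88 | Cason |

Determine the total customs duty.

$67,623.63

Line 1 (7148.48, Cason, 876 kg, $95,378.88):
Base rate for 7148.48 is 32%.
7148.48 has an FTA preferential rate, but origin Cason is not Karius; base rate stands.
Additional duty on 7148.48 from Cason: +38.9%. Applied ad valorem rate: 32% + 38.9% = 70.9%.
Duty = $95,378.88 × 70.9% = $67,623.63.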